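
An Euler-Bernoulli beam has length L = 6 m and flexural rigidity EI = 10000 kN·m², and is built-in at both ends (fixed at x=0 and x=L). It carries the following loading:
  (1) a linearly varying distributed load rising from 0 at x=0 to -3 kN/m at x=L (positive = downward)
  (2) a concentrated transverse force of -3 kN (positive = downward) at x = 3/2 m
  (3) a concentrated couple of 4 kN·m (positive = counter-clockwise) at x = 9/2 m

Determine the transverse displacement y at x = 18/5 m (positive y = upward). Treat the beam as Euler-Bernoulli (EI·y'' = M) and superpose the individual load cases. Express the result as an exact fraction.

y(18/5) = 245889/625000000 m

Load 1 — triangular load w₀=-3 kN/m (0→w₀ over full span):
  y_1 = -w₀x²(L-x)²(x+2L)/(120LEI) = -(-3)·(18/5)²·(6-(18/5))²·((18/5)+2·6)/(120·6·10000) = 9477/19531250 m
Load 2 — point force P=-3 kN at a=3/2 m (b=L-a=9/2):
  y_2 = -Pa²(L-x)²(3bL-(3b+a)(L-x))/(6L³EI)  [x>a] = -(-3)·(3/2)²·(6-(18/5))²·(3·(9/2)·6-(3·(9/2)+(3/2))·(6-(18/5)))/(6·6³·10000) = 27/200000 m
Load 3 — applied couple M₀=4 kN·m at a=9/2 m (b=L-a=3/2):
  y_3 = (R_Ax³/6 - M_Ax²/2)/EI  [x≤a] with R_A=3/4, M_A=5/4 = ((3/4)·(18/5)³/6 - (5/4)·(18/5)²/2)/10000 = -567/2500000 m
Superposition: y = Σ y_i = 245889/625000000 m ≈ 0.000393 m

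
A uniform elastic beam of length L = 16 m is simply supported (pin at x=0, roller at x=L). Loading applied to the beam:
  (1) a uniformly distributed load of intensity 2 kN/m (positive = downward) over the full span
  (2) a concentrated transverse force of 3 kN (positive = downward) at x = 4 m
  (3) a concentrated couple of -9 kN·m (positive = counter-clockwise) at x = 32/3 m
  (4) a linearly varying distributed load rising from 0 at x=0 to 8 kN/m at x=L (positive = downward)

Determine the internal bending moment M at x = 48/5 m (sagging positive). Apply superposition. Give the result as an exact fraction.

Load 1 — uniform load w=2 kN/m over full span:
  M_1 = wx(L-x)/2 = 2·(48/5)·(16-(48/5))/2 = 1536/25 kN·m
Load 2 — point force P=3 kN at a=4 m (b=L-a=12):
  M_2 = Pa(L-x)/L  [x>a] = 3·4·(16-(48/5))/16 = 24/5 kN·m
Load 3 — applied couple M₀=-9 kN·m at a=32/3 m (b=L-a=16/3):
  M_3 = M₀x/L  [x≤a] = (-9)·(48/5)/16 = -27/5 kN·m
Load 4 — triangular load w₀=8 kN/m (0→w₀ over full span):
  M_4 = w₀Lx/6 - w₀x³/(6L) = 8·16·(48/5)/6 - 8·(48/5)³/(6·16) = 16384/125 kN·m
Superposition: M = Σ M_i = 23989/125 kN·m ≈ 191.912000 kN·m

M(48/5) = 23989/125 kN·m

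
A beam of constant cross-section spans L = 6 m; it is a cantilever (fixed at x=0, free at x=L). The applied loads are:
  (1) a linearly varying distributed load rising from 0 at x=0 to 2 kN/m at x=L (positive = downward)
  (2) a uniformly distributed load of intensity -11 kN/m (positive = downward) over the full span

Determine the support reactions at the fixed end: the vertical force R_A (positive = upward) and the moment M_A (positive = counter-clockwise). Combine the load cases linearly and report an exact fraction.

R_A = -60 kN, M_A = -174 kN·m

Load 1 — triangular load w₀=2 kN/m (0→w₀ over full span):
  R_A = w₀L/2 = 2·6/2 = 6 kN
  M_A = w₀L²/3 = 2·6²/3 = 24 kN·m
Load 2 — uniform load w=-11 kN/m over full span:
  R_A = wL = (-11)·6 = -66 kN
  M_A = wL²/2 = (-11)·6²/2 = -198 kN·m
Superposition: R_A = -60 kN, M_A = -174 kN·m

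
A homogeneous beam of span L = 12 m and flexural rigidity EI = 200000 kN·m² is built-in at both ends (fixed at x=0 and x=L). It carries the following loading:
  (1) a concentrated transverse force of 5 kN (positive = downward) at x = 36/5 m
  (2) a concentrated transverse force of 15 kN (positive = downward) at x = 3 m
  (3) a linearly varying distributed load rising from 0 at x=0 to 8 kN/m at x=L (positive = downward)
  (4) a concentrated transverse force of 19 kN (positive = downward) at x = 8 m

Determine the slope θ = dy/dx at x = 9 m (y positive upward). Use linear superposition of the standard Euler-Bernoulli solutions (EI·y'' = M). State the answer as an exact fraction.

θ(9) = 191129/320000000 rad

Load 1 — point force P=5 kN at a=36/5 m (b=L-a=24/5):
  θ_1 = Pa²(L-x)(2bL-(3b+a)(L-x))/(2L³EI)  [x>a] = 5·(36/5)²·(12-9)·(2·(24/5)·12-(3·(24/5)+(36/5))·(12-9))/(2·12³·200000) = 567/10000000 rad
Load 2 — point force P=15 kN at a=3 m (b=L-a=9):
  θ_2 = Pa²(L-x)(2bL-(3b+a)(L-x))/(2L³EI)  [x>a] = 15·3²·(12-9)·(2·9·12-(3·9+3)·(12-9))/(2·12³·200000) = 189/2560000 rad
Load 3 — triangular load w₀=8 kN/m (0→w₀ over full span):
  θ_3 = -w₀(2x(L-x)(L-2x)(x+2L)+x²(L-x)²)/(120LEI) = -8·(2·9·(12-9)·(12-2·9)·(9+2·12)+9²·(12-9)²)/(120·12·200000) = 1107/4000000 rad
Load 4 — point force P=19 kN at a=8 m (b=L-a=4):
  θ_4 = Pa²(L-x)(2bL-(3b+a)(L-x))/(2L³EI)  [x>a] = 19·8²·(12-9)·(2·4·12-(3·4+8)·(12-9))/(2·12³·200000) = 19/100000 rad
Superposition: θ = Σ θ_i = 191129/320000000 rad ≈ 0.000597 rad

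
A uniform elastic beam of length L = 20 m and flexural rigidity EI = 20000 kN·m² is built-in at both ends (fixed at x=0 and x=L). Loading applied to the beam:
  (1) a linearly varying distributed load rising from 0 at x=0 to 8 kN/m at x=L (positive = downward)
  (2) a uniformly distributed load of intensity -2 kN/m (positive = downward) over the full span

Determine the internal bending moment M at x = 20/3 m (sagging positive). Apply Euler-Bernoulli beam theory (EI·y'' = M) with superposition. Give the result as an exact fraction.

Load 1 — triangular load w₀=8 kN/m (0→w₀ over full span):
  M_1 = 3w₀Lx/20 - w₀L²/30 - w₀x³/(6L) = 3·8·20·(20/3)/20 - 8·20²/30 - 8·(20/3)³/(6·20) = 2720/81 kN·m
Load 2 — uniform load w=-2 kN/m over full span:
  M_2 = wLx/2 - wL²/12 - wx²/2 = (-2)·20·(20/3)/2 - (-2)·20²/12 - (-2)·(20/3)²/2 = -200/9 kN·m
Superposition: M = Σ M_i = 920/81 kN·m ≈ 11.358025 kN·m

M(20/3) = 920/81 kN·m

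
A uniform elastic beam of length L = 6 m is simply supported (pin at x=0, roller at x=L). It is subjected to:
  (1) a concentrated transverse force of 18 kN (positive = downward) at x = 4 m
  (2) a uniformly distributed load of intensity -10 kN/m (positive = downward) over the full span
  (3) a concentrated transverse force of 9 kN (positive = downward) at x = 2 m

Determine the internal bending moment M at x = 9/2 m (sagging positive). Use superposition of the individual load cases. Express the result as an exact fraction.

M(9/2) = -45/4 kN·m

Load 1 — point force P=18 kN at a=4 m (b=L-a=2):
  M_1 = Pa(L-x)/L  [x>a] = 18·4·(6-(9/2))/6 = 18 kN·m
Load 2 — uniform load w=-10 kN/m over full span:
  M_2 = wx(L-x)/2 = (-10)·(9/2)·(6-(9/2))/2 = -135/4 kN·m
Load 3 — point force P=9 kN at a=2 m (b=L-a=4):
  M_3 = Pa(L-x)/L  [x>a] = 9·2·(6-(9/2))/6 = 9/2 kN·m
Superposition: M = Σ M_i = -45/4 kN·m ≈ -11.250000 kN·m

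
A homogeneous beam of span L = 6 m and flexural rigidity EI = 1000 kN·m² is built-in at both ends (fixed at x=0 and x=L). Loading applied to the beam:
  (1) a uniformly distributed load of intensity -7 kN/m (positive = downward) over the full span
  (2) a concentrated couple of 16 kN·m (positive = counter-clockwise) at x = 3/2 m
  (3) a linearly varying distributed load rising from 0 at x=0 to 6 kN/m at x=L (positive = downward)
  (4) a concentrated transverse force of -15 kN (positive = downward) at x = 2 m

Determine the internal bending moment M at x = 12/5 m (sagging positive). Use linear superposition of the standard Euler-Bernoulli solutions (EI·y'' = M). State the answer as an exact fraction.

Load 1 — uniform load w=-7 kN/m over full span:
  M_1 = wLx/2 - wL²/12 - wx²/2 = (-7)·6·(12/5)/2 - (-7)·6²/12 - (-7)·(12/5)²/2 = -231/25 kN·m
Load 2 — applied couple M₀=16 kN·m at a=3/2 m (b=L-a=9/2):
  M_2 = R_Ax - M_A - M₀  [x>a] with R_A=3, M_A=-3 = 3·(12/5) - (-3) - 16 = -29/5 kN·m
Load 3 — triangular load w₀=6 kN/m (0→w₀ over full span):
  M_3 = 3w₀Lx/20 - w₀L²/30 - w₀x³/(6L) = 3·6·6·(12/5)/20 - 6·6²/30 - 6·(12/5)³/(6·6) = 432/125 kN·m
Load 4 — point force P=-15 kN at a=2 m (b=L-a=4):
  M_4 = Pa²(a+3b)(L-x)/L³ - Pa²b/L²  [x>a] = (-15)·2²·(2+3·4)·(6-(12/5))/6³ - (-15)·2²·4/6² = -22/3 kN·m
Superposition: M = Σ M_i = -7094/375 kN·m ≈ -18.917333 kN·m

M(12/5) = -7094/375 kN·m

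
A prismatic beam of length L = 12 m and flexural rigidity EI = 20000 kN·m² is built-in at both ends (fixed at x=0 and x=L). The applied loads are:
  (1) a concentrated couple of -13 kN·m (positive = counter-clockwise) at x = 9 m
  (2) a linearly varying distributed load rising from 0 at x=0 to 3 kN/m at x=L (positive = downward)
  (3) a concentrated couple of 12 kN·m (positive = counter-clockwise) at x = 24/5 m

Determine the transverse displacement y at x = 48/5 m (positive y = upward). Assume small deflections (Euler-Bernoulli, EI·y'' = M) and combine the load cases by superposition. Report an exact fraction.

y(48/5) = -612171/625000000 m

Load 1 — applied couple M₀=-13 kN·m at a=9 m (b=L-a=3):
  y_1 = (R_Ax³/6 - M_Ax²/2 - M₀(x-a)²/2)/EI  [x>a] with R_A=-39/32, M_A=-65/16 = ((-39/32)·(48/5)³/6 - (-65/16)·(48/5)²/2 - (-13)·((48/5)-9)²/2)/20000 = 2457/5000000 m
Load 2 — triangular load w₀=3 kN/m (0→w₀ over full span):
  y_2 = -w₀x²(L-x)²(x+2L)/(120LEI) = -3·(48/5)²·(12-(48/5))²·((48/5)+2·12)/(120·12·20000) = -18144/9765625 m
Load 3 — applied couple M₀=12 kN·m at a=24/5 m (b=L-a=36/5):
  y_3 = (R_Ax³/6 - M_Ax²/2 - M₀(x-a)²/2)/EI  [x>a] with R_A=36/25, M_A=36/25 = ((36/25)·(48/5)³/6 - (36/25)·(48/5)²/2 - 12·((48/5)-(24/5))²/2)/20000 = 756/1953125 m
Superposition: y = Σ y_i = -612171/625000000 m ≈ -0.000979 m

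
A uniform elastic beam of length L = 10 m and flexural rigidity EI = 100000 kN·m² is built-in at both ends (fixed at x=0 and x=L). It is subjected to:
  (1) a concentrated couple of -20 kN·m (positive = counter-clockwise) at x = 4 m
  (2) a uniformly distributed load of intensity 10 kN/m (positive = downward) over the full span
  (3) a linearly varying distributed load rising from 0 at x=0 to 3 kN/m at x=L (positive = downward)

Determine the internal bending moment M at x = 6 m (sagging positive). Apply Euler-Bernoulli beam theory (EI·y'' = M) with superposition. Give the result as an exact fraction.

M(6) = 3599/75 kN·m

Load 1 — applied couple M₀=-20 kN·m at a=4 m (b=L-a=6):
  M_1 = R_Ax - M_A - M₀  [x>a] with R_A=-72/25, M_A=-12/5 = (-72/25)·6 - (-12/5) - (-20) = 128/25 kN·m
Load 2 — uniform load w=10 kN/m over full span:
  M_2 = wLx/2 - wL²/12 - wx²/2 = 10·10·6/2 - 10·10²/12 - 10·6²/2 = 110/3 kN·m
Load 3 — triangular load w₀=3 kN/m (0→w₀ over full span):
  M_3 = 3w₀Lx/20 - w₀L²/30 - w₀x³/(6L) = 3·3·10·6/20 - 3·10²/30 - 3·6³/(6·10) = 31/5 kN·m
Superposition: M = Σ M_i = 3599/75 kN·m ≈ 47.986667 kN·m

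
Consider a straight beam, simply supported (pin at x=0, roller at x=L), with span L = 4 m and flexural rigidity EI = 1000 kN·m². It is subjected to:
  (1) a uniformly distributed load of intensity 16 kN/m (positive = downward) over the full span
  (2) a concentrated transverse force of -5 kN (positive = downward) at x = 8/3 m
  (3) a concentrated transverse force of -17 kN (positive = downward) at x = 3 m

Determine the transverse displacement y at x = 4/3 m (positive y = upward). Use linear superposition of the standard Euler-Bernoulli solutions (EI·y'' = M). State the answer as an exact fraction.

y(4/3) = -14219/486000 m

Load 1 — uniform load w=16 kN/m over full span:
  y_1 = -wx(L³-2Lx²+x³)/(24EI) = -16·(4/3)·(4³-2·4·(4/3)²+(4/3)³)/(24·1000) = -1408/30375 m
Load 2 — point force P=-5 kN at a=8/3 m (b=L-a=4/3):
  y_2 = -Pbx(L²-b²-x²)/(6LEI)  [x≤a] = -(-5)·(4/3)·(4/3)·(4²-(4/3)²-(4/3)²)/(6·4·1000) = 28/6075 m
Load 3 — point force P=-17 kN at a=3 m (b=L-a=1):
  y_3 = -Pbx(L²-b²-x²)/(6LEI)  [x≤a] = -(-17)·1·(4/3)·(4²-1²-(4/3)²)/(6·4·1000) = 2023/162000 m
Superposition: y = Σ y_i = -14219/486000 m ≈ -0.029257 m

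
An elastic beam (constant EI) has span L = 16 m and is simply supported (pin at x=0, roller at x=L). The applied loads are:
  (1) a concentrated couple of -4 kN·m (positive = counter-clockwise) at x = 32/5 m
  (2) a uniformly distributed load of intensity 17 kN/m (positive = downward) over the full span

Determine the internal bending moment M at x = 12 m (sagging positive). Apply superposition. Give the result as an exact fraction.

Load 1 — applied couple M₀=-4 kN·m at a=32/5 m (b=L-a=48/5):
  M_1 = M₀x/L - M₀  [x>a] = (-4)·12/16 - (-4) = 1 kN·m
Load 2 — uniform load w=17 kN/m over full span:
  M_2 = wx(L-x)/2 = 17·12·(16-12)/2 = 408 kN·m
Superposition: M = Σ M_i = 409 kN·m ≈ 409.000000 kN·m

M(12) = 409 kN·m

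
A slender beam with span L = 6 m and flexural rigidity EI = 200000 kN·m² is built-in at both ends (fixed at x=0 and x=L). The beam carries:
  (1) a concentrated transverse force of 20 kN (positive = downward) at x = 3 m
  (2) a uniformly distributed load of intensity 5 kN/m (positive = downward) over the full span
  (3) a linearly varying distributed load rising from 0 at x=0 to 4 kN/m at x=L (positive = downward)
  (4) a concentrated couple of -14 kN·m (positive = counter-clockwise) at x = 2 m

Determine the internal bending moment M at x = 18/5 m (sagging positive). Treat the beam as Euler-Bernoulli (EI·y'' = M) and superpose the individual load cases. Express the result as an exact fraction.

Load 1 — point force P=20 kN at a=3 m (b=L-a=3):
  M_1 = Pa²(a+3b)(L-x)/L³ - Pa²b/L²  [x>a] = 20·3²·(3+3·3)·(6-(18/5))/6³ - 20·3²·3/6² = 9 kN·m
Load 2 — uniform load w=5 kN/m over full span:
  M_2 = wLx/2 - wL²/12 - wx²/2 = 5·6·(18/5)/2 - 5·6²/12 - 5·(18/5)²/2 = 33/5 kN·m
Load 3 — triangular load w₀=4 kN/m (0→w₀ over full span):
  M_3 = 3w₀Lx/20 - w₀L²/30 - w₀x³/(6L) = 3·4·6·(18/5)/20 - 4·6²/30 - 4·(18/5)³/(6·6) = 372/125 kN·m
Load 4 — applied couple M₀=-14 kN·m at a=2 m (b=L-a=4):
  M_4 = R_Ax - M_A - M₀  [x>a] with R_A=-28/9, M_A=0 = (-28/9)·(18/5) - 0 - (-14) = 14/5 kN·m
Superposition: M = Σ M_i = 2672/125 kN·m ≈ 21.376000 kN·m

M(18/5) = 2672/125 kN·m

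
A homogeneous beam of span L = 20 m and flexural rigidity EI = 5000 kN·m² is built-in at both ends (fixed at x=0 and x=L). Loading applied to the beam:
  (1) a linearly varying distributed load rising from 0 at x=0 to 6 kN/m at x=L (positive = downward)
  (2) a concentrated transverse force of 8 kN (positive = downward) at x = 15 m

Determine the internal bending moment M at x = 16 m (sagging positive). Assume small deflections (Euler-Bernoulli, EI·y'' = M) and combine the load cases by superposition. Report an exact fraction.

Load 1 — triangular load w₀=6 kN/m (0→w₀ over full span):
  M_1 = 3w₀Lx/20 - w₀L²/30 - w₀x³/(6L) = 3·6·20·16/20 - 6·20²/30 - 6·16³/(6·20) = 16/5 kN·m
Load 2 — point force P=8 kN at a=15 m (b=L-a=5):
  M_2 = Pa²(a+3b)(L-x)/L³ - Pa²b/L²  [x>a] = 8·15²·(15+3·5)·(20-16)/20³ - 8·15²·5/20² = 9/2 kN·m
Superposition: M = Σ M_i = 77/10 kN·m ≈ 7.700000 kN·m

M(16) = 77/10 kN·m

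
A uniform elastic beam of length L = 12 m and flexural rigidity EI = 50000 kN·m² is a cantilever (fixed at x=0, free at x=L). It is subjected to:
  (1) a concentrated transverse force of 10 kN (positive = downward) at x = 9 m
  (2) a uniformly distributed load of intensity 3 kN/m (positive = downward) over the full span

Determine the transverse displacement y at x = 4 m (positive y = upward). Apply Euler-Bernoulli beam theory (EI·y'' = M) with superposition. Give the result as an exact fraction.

y(4) = -373/9375 m

Load 1 — point force P=10 kN at a=9 m (b=L-a=3):
  y_1 = -Px²(3a-x)/(6EI)  [x≤a] = -10·4²·(3·9-4)/(6·50000) = -23/1875 m
Load 2 — uniform load w=3 kN/m over full span:
  y_2 = -wx²(x²-4Lx+6L²)/(24EI) = -3·4²·(4²-4·12·4+6·12²)/(24·50000) = -86/3125 m
Superposition: y = Σ y_i = -373/9375 m ≈ -0.039787 m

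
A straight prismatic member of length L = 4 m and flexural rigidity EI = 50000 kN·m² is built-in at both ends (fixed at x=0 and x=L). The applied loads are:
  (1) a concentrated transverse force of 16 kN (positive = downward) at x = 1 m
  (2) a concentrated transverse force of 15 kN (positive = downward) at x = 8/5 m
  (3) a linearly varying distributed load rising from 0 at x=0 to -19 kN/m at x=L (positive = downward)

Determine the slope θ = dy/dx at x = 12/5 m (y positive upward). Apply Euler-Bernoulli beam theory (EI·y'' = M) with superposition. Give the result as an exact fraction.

θ(12/5) = 33/781250 rad

Load 1 — point force P=16 kN at a=1 m (b=L-a=3):
  θ_1 = Pa²(L-x)(2bL-(3b+a)(L-x))/(2L³EI)  [x>a] = 16·1²·(4-(12/5))·(2·3·4-(3·3+1)·(4-(12/5)))/(2·4³·50000) = 1/31250 rad
Load 2 — point force P=15 kN at a=8/5 m (b=L-a=12/5):
  θ_2 = Pa²(L-x)(2bL-(3b+a)(L-x))/(2L³EI)  [x>a] = 15·(8/5)²·(4-(12/5))·(2·(12/5)·4-(3·(12/5)+(8/5))·(4-(12/5)))/(2·4³·50000) = 96/1953125 rad
Load 3 — triangular load w₀=-19 kN/m (0→w₀ over full span):
  θ_3 = -w₀(2x(L-x)(L-2x)(x+2L)+x²(L-x)²)/(120LEI) = -(-19)·(2·(12/5)·(4-(12/5))·(4-2·(12/5))·((12/5)+2·4)+(12/5)²·(4-(12/5))²)/(120·4·50000) = -76/1953125 rad
Superposition: θ = Σ θ_i = 33/781250 rad ≈ 0.000042 rad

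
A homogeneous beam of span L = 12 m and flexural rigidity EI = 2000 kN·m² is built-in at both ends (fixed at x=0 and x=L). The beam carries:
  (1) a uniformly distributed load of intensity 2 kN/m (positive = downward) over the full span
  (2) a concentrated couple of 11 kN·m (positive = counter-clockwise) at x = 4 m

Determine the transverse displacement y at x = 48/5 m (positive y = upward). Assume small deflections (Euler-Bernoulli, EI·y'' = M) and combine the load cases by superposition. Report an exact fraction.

Load 1 — uniform load w=2 kN/m over full span:
  y_1 = -wx²(L-x)²/(24EI) = -2·(48/5)²·(12-(48/5))²/(24·2000) = -1728/78125 m
Load 2 — applied couple M₀=11 kN·m at a=4 m (b=L-a=8):
  y_2 = (R_Ax³/6 - M_Ax²/2 - M₀(x-a)²/2)/EI  [x>a] with R_A=11/9, M_A=0 = ((11/9)·(48/5)³/6 - 0·(48/5)²/2 - 11·((48/5)-4)²/2)/2000 = 121/31250 m
Superposition: y = Σ y_i = -2851/156250 m ≈ -0.018246 m

y(48/5) = -2851/156250 m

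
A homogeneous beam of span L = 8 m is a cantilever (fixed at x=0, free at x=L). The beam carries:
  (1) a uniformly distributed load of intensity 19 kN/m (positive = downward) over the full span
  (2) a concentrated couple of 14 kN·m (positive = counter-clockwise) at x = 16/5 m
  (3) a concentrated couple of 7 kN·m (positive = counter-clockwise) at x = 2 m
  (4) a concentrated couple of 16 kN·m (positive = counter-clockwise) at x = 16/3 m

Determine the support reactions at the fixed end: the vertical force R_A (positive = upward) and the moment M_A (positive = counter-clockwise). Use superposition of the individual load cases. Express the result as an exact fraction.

R_A = 152 kN, M_A = 571 kN·m

Load 1 — uniform load w=19 kN/m over full span:
  R_A = wL = 19·8 = 152 kN
  M_A = wL²/2 = 19·8²/2 = 608 kN·m
Load 2 — applied couple M₀=14 kN·m at a=16/5 m (b=L-a=24/5):
  R_A = 0 kN
  M_A = -M₀ = -14 kN·m
Load 3 — applied couple M₀=7 kN·m at a=2 m (b=L-a=6):
  R_A = 0 kN
  M_A = -M₀ = -7 kN·m
Load 4 — applied couple M₀=16 kN·m at a=16/3 m (b=L-a=8/3):
  R_A = 0 kN
  M_A = -M₀ = -16 kN·m
Superposition: R_A = 152 kN, M_A = 571 kN·m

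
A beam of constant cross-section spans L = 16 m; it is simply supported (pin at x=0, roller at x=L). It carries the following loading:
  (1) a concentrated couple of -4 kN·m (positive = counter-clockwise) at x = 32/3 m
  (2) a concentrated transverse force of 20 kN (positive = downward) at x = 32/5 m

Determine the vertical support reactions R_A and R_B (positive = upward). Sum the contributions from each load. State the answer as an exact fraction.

Load 1 — applied couple M₀=-4 kN·m at a=32/3 m (b=L-a=16/3):
  R_A = M₀/L = (-4)/16 = -1/4 kN
  R_B = -M₀/L = -(-4)/16 = 1/4 kN
Load 2 — point force P=20 kN at a=32/5 m (b=L-a=48/5):
  R_A = Pb/L = 20·(48/5)/16 = 12 kN
  R_B = Pa/L = 20·(32/5)/16 = 8 kN
Superposition: R_A = 47/4 kN, R_B = 33/4 kN

R_A = 47/4 kN, R_B = 33/4 kN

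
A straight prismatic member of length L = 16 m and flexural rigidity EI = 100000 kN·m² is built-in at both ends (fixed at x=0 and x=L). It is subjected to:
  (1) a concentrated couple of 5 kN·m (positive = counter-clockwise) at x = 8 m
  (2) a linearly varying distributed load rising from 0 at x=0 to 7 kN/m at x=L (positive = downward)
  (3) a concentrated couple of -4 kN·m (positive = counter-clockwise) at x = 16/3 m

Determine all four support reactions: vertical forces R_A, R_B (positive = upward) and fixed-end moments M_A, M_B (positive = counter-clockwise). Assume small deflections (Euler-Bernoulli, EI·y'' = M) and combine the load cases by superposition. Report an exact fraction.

R_A = 8129/480 kN, M_A = 3659/60 kN·m, R_B = 18751/480 kN, M_B = -5381/60 kN·m

Load 1 — applied couple M₀=5 kN·m at a=8 m (b=L-a=8):
  R_A = 6M₀ab/L³ = 6·5·8·8/16³ = 15/32 kN
  M_A = M₀b(2a-b)/L² = 5·8·(2·8-8)/16² = 5/4 kN·m
  R_B = -6M₀ab/L³ = -6·5·8·8/16³ = -15/32 kN
  M_B = M₀a(2b-a)/L² = 5·8·(2·8-8)/16² = 5/4 kN·m
Load 2 — triangular load w₀=7 kN/m (0→w₀ over full span):
  R_A = 3w₀L/20 = 3·7·16/20 = 84/5 kN
  M_A = w₀L²/30 = 7·16²/30 = 896/15 kN·m
  R_B = 7w₀L/20 = 7·7·16/20 = 196/5 kN
  M_B = -w₀L²/20 = -7·16²/20 = -448/5 kN·m
Load 3 — applied couple M₀=-4 kN·m at a=16/3 m (b=L-a=32/3):
  R_A = 6M₀ab/L³ = 6·(-4)·(16/3)·(32/3)/16³ = -1/3 kN
  M_A = M₀b(2a-b)/L² = (-4)·(32/3)·(2·(16/3)-(32/3))/16² = 0 kN·m
  R_B = -6M₀ab/L³ = -6·(-4)·(16/3)·(32/3)/16³ = 1/3 kN
  M_B = M₀a(2b-a)/L² = (-4)·(16/3)·(2·(32/3)-(16/3))/16² = -4/3 kN·m
Superposition: R_A = 8129/480 kN, M_A = 3659/60 kN·m, R_B = 18751/480 kN, M_B = -5381/60 kN·m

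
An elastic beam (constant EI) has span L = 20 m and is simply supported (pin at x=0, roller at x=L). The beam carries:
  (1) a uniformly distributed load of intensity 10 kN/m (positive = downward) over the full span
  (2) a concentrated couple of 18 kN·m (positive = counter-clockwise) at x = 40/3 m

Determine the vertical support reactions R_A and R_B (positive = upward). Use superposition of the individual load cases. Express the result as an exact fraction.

R_A = 1009/10 kN, R_B = 991/10 kN

Load 1 — uniform load w=10 kN/m over full span:
  R_A = wL/2 = 10·20/2 = 100 kN
  R_B = wL/2 = 10·20/2 = 100 kN
Load 2 — applied couple M₀=18 kN·m at a=40/3 m (b=L-a=20/3):
  R_A = M₀/L = 18/20 = 9/10 kN
  R_B = -M₀/L = -18/20 = -9/10 kN
Superposition: R_A = 1009/10 kN, R_B = 991/10 kN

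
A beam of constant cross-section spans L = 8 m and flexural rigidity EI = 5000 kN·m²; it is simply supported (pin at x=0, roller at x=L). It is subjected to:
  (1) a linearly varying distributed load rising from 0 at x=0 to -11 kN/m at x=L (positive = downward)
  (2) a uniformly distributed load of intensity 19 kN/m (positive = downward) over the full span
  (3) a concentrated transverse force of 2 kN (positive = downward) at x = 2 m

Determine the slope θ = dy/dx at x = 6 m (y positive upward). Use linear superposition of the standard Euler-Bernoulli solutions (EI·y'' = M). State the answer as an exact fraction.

θ(6) = 36437/900000 rad

Load 1 — triangular load w₀=-11 kN/m (0→w₀ over full span):
  θ_1 = -w₀(7L⁴-30L²x²+15x⁴)/(360LEI) = -(-11)·(7·8⁴-30·8²·6²+15·6⁴)/(360·8·5000) = -14443/900000 rad
Load 2 — uniform load w=19 kN/m over full span:
  θ_2 = -w(L³-6Lx²+4x³)/(24EI) = -19·(8³-6·8·6²+4·6³)/(24·5000) = 209/3750 rad
Load 3 — point force P=2 kN at a=2 m (b=L-a=6):
  θ_3 = -Pa(2L²-6Lx+3x²+a²)/(6LEI)  [x>a] = -2·2·(2·8²-6·8·6+3·6²+2²)/(6·8·5000) = 1/1250 rad
Superposition: θ = Σ θ_i = 36437/900000 rad ≈ 0.040486 rad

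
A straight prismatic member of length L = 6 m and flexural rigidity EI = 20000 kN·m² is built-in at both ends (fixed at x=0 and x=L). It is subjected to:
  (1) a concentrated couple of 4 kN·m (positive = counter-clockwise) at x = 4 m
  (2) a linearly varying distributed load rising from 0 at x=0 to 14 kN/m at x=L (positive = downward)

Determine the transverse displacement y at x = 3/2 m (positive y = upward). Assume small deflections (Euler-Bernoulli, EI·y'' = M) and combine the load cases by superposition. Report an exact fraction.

y(3/2) = -16589/25600000 m

Load 1 — applied couple M₀=4 kN·m at a=4 m (b=L-a=2):
  y_1 = (R_Ax³/6 - M_Ax²/2)/EI  [x≤a] with R_A=8/9, M_A=4/3 = ((8/9)·(3/2)³/6 - (4/3)·(3/2)²/2)/20000 = -1/20000 m
Load 2 — triangular load w₀=14 kN/m (0→w₀ over full span):
  y_2 = -w₀x²(L-x)²(x+2L)/(120LEI) = -14·(3/2)²·(6-(3/2))²·((3/2)+2·6)/(120·6·20000) = -15309/25600000 m
Superposition: y = Σ y_i = -16589/25600000 m ≈ -0.000648 m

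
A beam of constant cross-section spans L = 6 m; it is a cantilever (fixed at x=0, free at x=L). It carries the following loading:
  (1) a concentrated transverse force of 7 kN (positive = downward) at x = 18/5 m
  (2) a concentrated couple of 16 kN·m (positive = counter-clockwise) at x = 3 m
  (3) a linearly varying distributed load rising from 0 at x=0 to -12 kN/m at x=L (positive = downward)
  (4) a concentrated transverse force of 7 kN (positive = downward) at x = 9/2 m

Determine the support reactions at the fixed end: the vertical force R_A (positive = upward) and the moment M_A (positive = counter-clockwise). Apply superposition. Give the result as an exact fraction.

R_A = -22 kN, M_A = -1033/10 kN·m

Load 1 — point force P=7 kN at a=18/5 m (b=L-a=12/5):
  R_A = P = 7 kN
  M_A = Pa = 7·(18/5) = 126/5 kN·m
Load 2 — applied couple M₀=16 kN·m at a=3 m (b=L-a=3):
  R_A = 0 kN
  M_A = -M₀ = -16 kN·m
Load 3 — triangular load w₀=-12 kN/m (0→w₀ over full span):
  R_A = w₀L/2 = (-12)·6/2 = -36 kN
  M_A = w₀L²/3 = (-12)·6²/3 = -144 kN·m
Load 4 — point force P=7 kN at a=9/2 m (b=L-a=3/2):
  R_A = P = 7 kN
  M_A = Pa = 7·(9/2) = 63/2 kN·m
Superposition: R_A = -22 kN, M_A = -1033/10 kN·m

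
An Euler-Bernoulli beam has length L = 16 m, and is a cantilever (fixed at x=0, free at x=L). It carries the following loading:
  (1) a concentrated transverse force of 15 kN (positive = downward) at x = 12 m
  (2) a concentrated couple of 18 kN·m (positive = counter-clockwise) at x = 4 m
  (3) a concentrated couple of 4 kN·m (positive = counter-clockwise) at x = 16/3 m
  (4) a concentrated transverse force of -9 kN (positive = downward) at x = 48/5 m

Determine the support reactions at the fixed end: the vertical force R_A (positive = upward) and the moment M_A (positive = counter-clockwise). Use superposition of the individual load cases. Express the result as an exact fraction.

Load 1 — point force P=15 kN at a=12 m (b=L-a=4):
  R_A = P = 15 kN
  M_A = Pa = 15·12 = 180 kN·m
Load 2 — applied couple M₀=18 kN·m at a=4 m (b=L-a=12):
  R_A = 0 kN
  M_A = -M₀ = -18 kN·m
Load 3 — applied couple M₀=4 kN·m at a=16/3 m (b=L-a=32/3):
  R_A = 0 kN
  M_A = -M₀ = -4 kN·m
Load 4 — point force P=-9 kN at a=48/5 m (b=L-a=32/5):
  R_A = P = (-9) = -9 kN
  M_A = Pa = (-9)·(48/5) = -432/5 kN·m
Superposition: R_A = 6 kN, M_A = 358/5 kN·m

R_A = 6 kN, M_A = 358/5 kN·m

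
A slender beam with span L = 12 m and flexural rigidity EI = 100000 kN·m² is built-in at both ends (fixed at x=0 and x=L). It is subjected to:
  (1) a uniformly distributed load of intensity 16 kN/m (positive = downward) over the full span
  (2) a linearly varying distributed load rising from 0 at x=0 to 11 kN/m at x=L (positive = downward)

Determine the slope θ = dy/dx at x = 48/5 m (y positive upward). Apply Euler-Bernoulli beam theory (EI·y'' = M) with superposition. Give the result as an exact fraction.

Load 1 — uniform load w=16 kN/m over full span:
  θ_1 = -wx(L-x)(L-2x)/(12EI) = -16·(48/5)·(12-(48/5))·(12-2·(48/5))/(12·100000) = 864/390625 rad
Load 2 — triangular load w₀=11 kN/m (0→w₀ over full span):
  θ_2 = -w₀(2x(L-x)(L-2x)(x+2L)+x²(L-x)²)/(120LEI) = -11·(2·(48/5)·(12-(48/5))·(12-2·(48/5))·((48/5)+2·12)+(48/5)²·(12-(48/5))²)/(120·12·100000) = 1584/1953125 rad
Superposition: θ = Σ θ_i = 5904/1953125 rad ≈ 0.003023 rad

θ(48/5) = 5904/1953125 rad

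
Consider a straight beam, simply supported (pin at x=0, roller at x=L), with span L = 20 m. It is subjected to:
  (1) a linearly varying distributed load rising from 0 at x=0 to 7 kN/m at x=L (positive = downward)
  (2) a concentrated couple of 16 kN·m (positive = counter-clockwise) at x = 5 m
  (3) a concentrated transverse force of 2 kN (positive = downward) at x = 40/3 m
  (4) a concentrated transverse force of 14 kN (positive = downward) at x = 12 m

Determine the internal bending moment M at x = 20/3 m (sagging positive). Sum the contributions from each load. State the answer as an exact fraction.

M(20/3) = 13720/81 kN·m

Load 1 — triangular load w₀=7 kN/m (0→w₀ over full span):
  M_1 = w₀Lx/6 - w₀x³/(6L) = 7·20·(20/3)/6 - 7·(20/3)³/(6·20) = 11200/81 kN·m
Load 2 — applied couple M₀=16 kN·m at a=5 m (b=L-a=15):
  M_2 = M₀x/L - M₀  [x>a] = 16·(20/3)/20 - 16 = -32/3 kN·m
Load 3 — point force P=2 kN at a=40/3 m (b=L-a=20/3):
  M_3 = Pbx/L  [x≤a] = 2·(20/3)·(20/3)/20 = 40/9 kN·m
Load 4 — point force P=14 kN at a=12 m (b=L-a=8):
  M_4 = Pbx/L  [x≤a] = 14·8·(20/3)/20 = 112/3 kN·m
Superposition: M = Σ M_i = 13720/81 kN·m ≈ 169.382716 kN·m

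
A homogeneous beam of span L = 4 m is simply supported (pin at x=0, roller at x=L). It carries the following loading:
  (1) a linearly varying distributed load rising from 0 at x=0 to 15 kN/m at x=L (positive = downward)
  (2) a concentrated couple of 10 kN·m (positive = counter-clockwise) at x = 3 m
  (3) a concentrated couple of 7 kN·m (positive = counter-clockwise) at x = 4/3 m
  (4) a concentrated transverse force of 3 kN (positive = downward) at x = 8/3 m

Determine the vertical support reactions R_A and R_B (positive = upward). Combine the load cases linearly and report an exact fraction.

R_A = 61/4 kN, R_B = 71/4 kN

Load 1 — triangular load w₀=15 kN/m (0→w₀ over full span):
  R_A = w₀L/6 = 15·4/6 = 10 kN
  R_B = w₀L/3 = 15·4/3 = 20 kN
Load 2 — applied couple M₀=10 kN·m at a=3 m (b=L-a=1):
  R_A = M₀/L = 10/4 = 5/2 kN
  R_B = -M₀/L = -10/4 = -5/2 kN
Load 3 — applied couple M₀=7 kN·m at a=4/3 m (b=L-a=8/3):
  R_A = M₀/L = 7/4 kN
  R_B = -M₀/L = -7/4 kN
Load 4 — point force P=3 kN at a=8/3 m (b=L-a=4/3):
  R_A = Pb/L = 3·(4/3)/4 = 1 kN
  R_B = Pa/L = 3·(8/3)/4 = 2 kN
Superposition: R_A = 61/4 kN, R_B = 71/4 kN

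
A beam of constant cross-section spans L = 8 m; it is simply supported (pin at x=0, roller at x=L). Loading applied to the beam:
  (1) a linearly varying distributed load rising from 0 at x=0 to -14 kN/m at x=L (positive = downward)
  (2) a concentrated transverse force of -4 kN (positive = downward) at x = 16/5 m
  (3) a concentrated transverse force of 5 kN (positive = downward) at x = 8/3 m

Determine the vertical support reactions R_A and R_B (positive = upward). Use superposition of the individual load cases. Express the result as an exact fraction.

R_A = -266/15 kN, R_B = -559/15 kN

Load 1 — triangular load w₀=-14 kN/m (0→w₀ over full span):
  R_A = w₀L/6 = (-14)·8/6 = -56/3 kN
  R_B = w₀L/3 = (-14)·8/3 = -112/3 kN
Load 2 — point force P=-4 kN at a=16/5 m (b=L-a=24/5):
  R_A = Pb/L = (-4)·(24/5)/8 = -12/5 kN
  R_B = Pa/L = (-4)·(16/5)/8 = -8/5 kN
Load 3 — point force P=5 kN at a=8/3 m (b=L-a=16/3):
  R_A = Pb/L = 5·(16/3)/8 = 10/3 kN
  R_B = Pa/L = 5·(8/3)/8 = 5/3 kN
Superposition: R_A = -266/15 kN, R_B = -559/15 kN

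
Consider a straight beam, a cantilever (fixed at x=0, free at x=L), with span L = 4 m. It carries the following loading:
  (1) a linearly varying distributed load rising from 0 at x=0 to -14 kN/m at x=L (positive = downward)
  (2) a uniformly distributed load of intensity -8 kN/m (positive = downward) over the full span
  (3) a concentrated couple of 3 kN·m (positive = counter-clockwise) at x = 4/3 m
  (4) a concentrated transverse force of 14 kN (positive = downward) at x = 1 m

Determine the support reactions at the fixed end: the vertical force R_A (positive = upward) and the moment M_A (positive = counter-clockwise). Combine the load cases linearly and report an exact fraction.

R_A = -46 kN, M_A = -383/3 kN·m

Load 1 — triangular load w₀=-14 kN/m (0→w₀ over full span):
  R_A = w₀L/2 = (-14)·4/2 = -28 kN
  M_A = w₀L²/3 = (-14)·4²/3 = -224/3 kN·m
Load 2 — uniform load w=-8 kN/m over full span:
  R_A = wL = (-8)·4 = -32 kN
  M_A = wL²/2 = (-8)·4²/2 = -64 kN·m
Load 3 — applied couple M₀=3 kN·m at a=4/3 m (b=L-a=8/3):
  R_A = 0 kN
  M_A = -M₀ = -3 kN·m
Load 4 — point force P=14 kN at a=1 m (b=L-a=3):
  R_A = P = 14 kN
  M_A = Pa = 14·1 = 14 kN·m
Superposition: R_A = -46 kN, M_A = -383/3 kN·m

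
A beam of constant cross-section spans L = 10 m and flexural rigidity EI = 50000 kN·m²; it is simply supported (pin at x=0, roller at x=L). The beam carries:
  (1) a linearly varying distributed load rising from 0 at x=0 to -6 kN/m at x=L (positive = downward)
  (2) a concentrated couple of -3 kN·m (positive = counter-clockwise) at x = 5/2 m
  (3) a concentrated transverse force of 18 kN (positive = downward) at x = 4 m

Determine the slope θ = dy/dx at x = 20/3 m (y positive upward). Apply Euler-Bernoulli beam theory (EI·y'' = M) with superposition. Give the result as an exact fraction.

Load 1 — triangular load w₀=-6 kN/m (0→w₀ over full span):
  θ_1 = -w₀(7L⁴-30L²x²+15x⁴)/(360LEI) = -(-6)·(7·10⁴-30·10²·(20/3)²+15·(20/3)⁴)/(360·10·50000) = -91/81000 rad
Load 2 — applied couple M₀=-3 kN·m at a=5/2 m (b=L-a=15/2):
  θ_2 = (M₀x²/(2L)-M₀(x-a)+C₁)/EI  [x>a] with C₁=M₀(3b²-L²)/(6L)=-55/16 = ((-3)·(20/3)²/(2·10)-(-3)·((20/3)-(5/2))+(-55/16))/50000 = 23/480000 rad
Load 3 — point force P=18 kN at a=4 m (b=L-a=6):
  θ_3 = -Pa(2L²-6Lx+3x²+a²)/(6LEI)  [x>a] = -18·4·(2·10²-6·10·(20/3)+3·(20/3)²+4²)/(6·10·50000) = 19/15625 rad
Superposition: θ = Σ θ_i = 45509/324000000 rad ≈ 0.000140 rad

θ(20/3) = 45509/324000000 rad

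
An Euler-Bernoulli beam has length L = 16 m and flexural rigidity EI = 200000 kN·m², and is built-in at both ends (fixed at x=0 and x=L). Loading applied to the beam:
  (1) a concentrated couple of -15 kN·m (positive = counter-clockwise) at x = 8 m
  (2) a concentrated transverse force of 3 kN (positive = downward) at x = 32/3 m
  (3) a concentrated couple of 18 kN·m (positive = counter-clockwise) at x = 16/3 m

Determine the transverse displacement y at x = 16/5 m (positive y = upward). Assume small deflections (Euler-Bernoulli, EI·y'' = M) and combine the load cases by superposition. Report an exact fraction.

y(16/5) = 607/21093750 m

Load 1 — applied couple M₀=-15 kN·m at a=8 m (b=L-a=8):
  y_1 = (R_Ax³/6 - M_Ax²/2)/EI  [x≤a] with R_A=-45/32, M_A=-15/4 = ((-45/32)·(16/5)³/6 - (-15/4)·(16/5)²/2)/200000 = 9/156250 m
Load 2 — point force P=3 kN at a=32/3 m (b=L-a=16/3):
  y_2 = -Pb²x²(3aL-(3a+b)x)/(6L³EI)  [x≤a] = -3·(16/3)²·(16/5)²·(3·(32/3)·16-(3·(32/3)+(16/3))·(16/5))/(6·16³·200000) = -736/10546875 m
Load 3 — applied couple M₀=18 kN·m at a=16/3 m (b=L-a=32/3):
  y_3 = (R_Ax³/6 - M_Ax²/2)/EI  [x≤a] with R_A=3/2, M_A=0 = ((3/2)·(16/5)³/6 - 0·(16/5)²/2)/200000 = 16/390625 m
Superposition: y = Σ y_i = 607/21093750 m ≈ 0.000029 m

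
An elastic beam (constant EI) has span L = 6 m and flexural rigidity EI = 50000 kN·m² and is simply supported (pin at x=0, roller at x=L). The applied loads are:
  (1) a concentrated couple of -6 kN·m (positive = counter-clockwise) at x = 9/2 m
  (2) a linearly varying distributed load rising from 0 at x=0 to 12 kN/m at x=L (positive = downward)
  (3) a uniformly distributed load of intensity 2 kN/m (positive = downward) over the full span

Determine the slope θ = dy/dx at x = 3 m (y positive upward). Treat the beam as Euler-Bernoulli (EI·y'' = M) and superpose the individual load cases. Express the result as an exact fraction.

θ(3) = -111/2000000 rad

Load 1 — applied couple M₀=-6 kN·m at a=9/2 m (b=L-a=3/2):
  θ_1 = (M₀x²/(2L)+C₁)/EI  [x≤a] with C₁=M₀(3b²-L²)/(6L)=39/8 = ((-6)·3²/(2·6)+(39/8))/50000 = 3/400000 rad
Load 2 — triangular load w₀=12 kN/m (0→w₀ over full span):
  θ_2 = -w₀(7L⁴-30L²x²+15x⁴)/(360LEI) = -12·(7·6⁴-30·6²·3²+15·3⁴)/(360·6·50000) = -63/1000000 rad
Load 3 — uniform load w=2 kN/m over full span:
  θ_3 = -w(L³-6Lx²+4x³)/(24EI) = -2·(6³-6·6·3²+4·3³)/(24·50000) = 0 rad
Superposition: θ = Σ θ_i = -111/2000000 rad ≈ -0.000056 rad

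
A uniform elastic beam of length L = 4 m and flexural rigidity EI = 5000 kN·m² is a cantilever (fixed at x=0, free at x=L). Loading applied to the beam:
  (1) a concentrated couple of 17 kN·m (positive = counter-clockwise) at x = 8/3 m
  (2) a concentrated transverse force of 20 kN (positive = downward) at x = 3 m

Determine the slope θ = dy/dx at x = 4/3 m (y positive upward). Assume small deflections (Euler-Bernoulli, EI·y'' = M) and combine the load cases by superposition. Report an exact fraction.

Load 1 — applied couple M₀=17 kN·m at a=8/3 m (b=L-a=4/3):
  θ_1 = M₀x/EI  [x≤a] = 17·(4/3)/5000 = 17/3750 rad
Load 2 — point force P=20 kN at a=3 m (b=L-a=1):
  θ_2 = -Px(2a-x)/(2EI)  [x≤a] = -20·(4/3)·(2·3-(4/3))/(2·5000) = -14/1125 rad
Superposition: θ = Σ θ_i = -89/11250 rad ≈ -0.007911 rad

θ(4/3) = -89/11250 rad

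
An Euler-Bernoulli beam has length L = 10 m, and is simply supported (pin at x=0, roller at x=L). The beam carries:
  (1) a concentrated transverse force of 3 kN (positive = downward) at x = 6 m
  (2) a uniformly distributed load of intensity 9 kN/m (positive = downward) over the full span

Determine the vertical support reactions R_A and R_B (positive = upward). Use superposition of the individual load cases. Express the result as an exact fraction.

Load 1 — point force P=3 kN at a=6 m (b=L-a=4):
  R_A = Pb/L = 3·4/10 = 6/5 kN
  R_B = Pa/L = 3·6/10 = 9/5 kN
Load 2 — uniform load w=9 kN/m over full span:
  R_A = wL/2 = 9·10/2 = 45 kN
  R_B = wL/2 = 9·10/2 = 45 kN
Superposition: R_A = 231/5 kN, R_B = 234/5 kN

R_A = 231/5 kN, R_B = 234/5 kN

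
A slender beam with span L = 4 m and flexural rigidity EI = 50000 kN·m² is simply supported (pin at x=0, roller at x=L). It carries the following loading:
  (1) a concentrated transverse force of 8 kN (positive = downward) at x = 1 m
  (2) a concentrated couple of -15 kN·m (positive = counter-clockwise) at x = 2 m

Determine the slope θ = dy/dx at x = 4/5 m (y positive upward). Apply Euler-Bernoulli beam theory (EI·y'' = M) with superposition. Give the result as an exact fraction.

Load 1 — point force P=8 kN at a=1 m (b=L-a=3):
  θ_1 = -Pb(L²-b²-3x²)/(6LEI)  [x≤a] = -8·3·(4²-3²-3·(4/5)²)/(6·4·50000) = -127/1250000 rad
Load 2 — applied couple M₀=-15 kN·m at a=2 m (b=L-a=2):
  θ_2 = (M₀x²/(2L)+C₁)/EI  [x≤a] with C₁=M₀(3b²-L²)/(6L)=5/2 = ((-15)·(4/5)²/(2·4)+(5/2))/50000 = 13/500000 rad
Superposition: θ = Σ θ_i = -189/2500000 rad ≈ -0.000076 rad

θ(4/5) = -189/2500000 rad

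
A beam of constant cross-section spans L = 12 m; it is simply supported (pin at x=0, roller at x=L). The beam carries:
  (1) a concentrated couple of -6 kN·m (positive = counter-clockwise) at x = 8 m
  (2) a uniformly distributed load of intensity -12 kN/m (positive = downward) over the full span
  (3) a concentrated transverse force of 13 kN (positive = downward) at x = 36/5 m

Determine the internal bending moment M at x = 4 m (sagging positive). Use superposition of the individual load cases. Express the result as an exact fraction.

M(4) = -866/5 kN·m

Load 1 — applied couple M₀=-6 kN·m at a=8 m (b=L-a=4):
  M_1 = M₀x/L  [x≤a] = (-6)·4/12 = -2 kN·m
Load 2 — uniform load w=-12 kN/m over full span:
  M_2 = wx(L-x)/2 = (-12)·4·(12-4)/2 = -192 kN·m
Load 3 — point force P=13 kN at a=36/5 m (b=L-a=24/5):
  M_3 = Pbx/L  [x≤a] = 13·(24/5)·4/12 = 104/5 kN·m
Superposition: M = Σ M_i = -866/5 kN·m ≈ -173.200000 kN·m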